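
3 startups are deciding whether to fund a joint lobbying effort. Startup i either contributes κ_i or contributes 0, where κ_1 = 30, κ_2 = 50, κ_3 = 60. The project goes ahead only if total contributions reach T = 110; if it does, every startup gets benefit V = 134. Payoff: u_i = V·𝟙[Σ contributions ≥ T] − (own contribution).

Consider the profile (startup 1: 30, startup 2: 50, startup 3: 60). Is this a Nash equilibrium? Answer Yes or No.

No

Total = 140 ≥ 110: provided.
Startup 1 (pledges 30, payoff 104): dropping to 0 → total 110, payoff 134. Profitable deviation.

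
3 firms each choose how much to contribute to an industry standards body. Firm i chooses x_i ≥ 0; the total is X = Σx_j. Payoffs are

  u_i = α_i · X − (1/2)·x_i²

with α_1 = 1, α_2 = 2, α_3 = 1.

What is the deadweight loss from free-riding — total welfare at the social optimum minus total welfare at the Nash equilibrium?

11

Firm i's FOC: ∂u_i/∂x_i = α_i − x_i = 0, so x_i* = α_i.
NE contributions = (1, 2, 1); X = 4.
W^NE = (Σα)·X − ½Σα_i² = 4² − ½·6 = 13.
Planner sets x_i = Σα_j = 4 for every i, so X^SO = 3·4 = 12.
W^SO = (Σα)·X^SO − ½·3·(Σα)² = (3/2)·4² = 24.
Deadweight loss = W^SO − W^NE = 11.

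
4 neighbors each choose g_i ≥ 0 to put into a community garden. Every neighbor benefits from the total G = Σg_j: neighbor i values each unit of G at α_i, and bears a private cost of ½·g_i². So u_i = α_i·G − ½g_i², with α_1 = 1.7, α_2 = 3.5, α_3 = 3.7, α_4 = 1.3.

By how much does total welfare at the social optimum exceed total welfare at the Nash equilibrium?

Neighbor i's FOC: ∂u_i/∂g_i = α_i − g_i = 0, so g_i* = α_i.
NE contributions = (1.7, 3.5, 3.7, 1.3); G = 10.2.
W^NE = (Σα)·G − ½Σα_i² = 10.2² − ½·30.52 = 88.78.
Planner sets g_i = Σα_j = 10.2 for every i, so G^SO = 4·10.2 = 40.8.
W^SO = (Σα)·G^SO − ½·4·(Σα)² = (4/2)·10.2² = 208.08.
Deadweight loss = W^SO − W^NE = 119.3.

119.3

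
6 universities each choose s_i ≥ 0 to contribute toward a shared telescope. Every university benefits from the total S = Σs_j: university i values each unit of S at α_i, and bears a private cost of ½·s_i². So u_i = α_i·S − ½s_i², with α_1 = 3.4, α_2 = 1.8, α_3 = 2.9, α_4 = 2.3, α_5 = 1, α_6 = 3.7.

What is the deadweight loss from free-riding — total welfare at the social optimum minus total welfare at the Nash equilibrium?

477.615

University i's FOC: ∂u_i/∂s_i = α_i − s_i = 0, so s_i* = α_i.
NE contributions = (3.4, 1.8, 2.9, 2.3, 1, 3.7); S = 15.1.
W^NE = (Σα)·S − ½Σα_i² = 15.1² − ½·43.19 = 206.415.
Planner sets s_i = Σα_j = 15.1 for every i, so S^SO = 6·15.1 = 90.6.
W^SO = (Σα)·S^SO − ½·6·(Σα)² = (6/2)·15.1² = 684.03.
Deadweight loss = W^SO − W^NE = 477.615.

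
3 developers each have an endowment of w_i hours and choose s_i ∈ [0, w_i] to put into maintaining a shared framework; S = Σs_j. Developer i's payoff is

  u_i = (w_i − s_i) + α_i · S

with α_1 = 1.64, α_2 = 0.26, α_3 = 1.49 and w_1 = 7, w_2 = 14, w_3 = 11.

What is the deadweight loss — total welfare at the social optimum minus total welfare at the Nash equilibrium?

33.46

∂u_i/∂s_i = α_i − 1, so developer i contributes w_i if α_i > 1, else 0.
α_i > 1 for i ∈ {1, 3}; NE contributions (7, 0, 11), S = 18.
W^NE = Σw_i − S^NE + (Σα_i)·S^NE = 32 + 2.39·18 = 75.02.
Planner: ∂(Σu_j)/∂s_i = Σα_j − 1 = 2.39 > 0, so everyone contributes w_i; S^SO = 32, W^SO = 32 + 2.39·32 = 108.48.
Deadweight loss = 33.46.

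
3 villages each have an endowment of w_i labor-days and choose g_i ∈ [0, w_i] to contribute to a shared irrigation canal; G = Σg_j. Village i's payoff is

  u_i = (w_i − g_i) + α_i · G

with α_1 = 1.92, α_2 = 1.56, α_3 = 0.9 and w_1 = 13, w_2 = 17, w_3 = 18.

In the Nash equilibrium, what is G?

30

∂u_i/∂g_i = α_i − 1, so village i contributes w_i if α_i > 1, else 0.
α_i > 1 for i ∈ {1, 2}; NE contributions (13, 17, 0), G = 30.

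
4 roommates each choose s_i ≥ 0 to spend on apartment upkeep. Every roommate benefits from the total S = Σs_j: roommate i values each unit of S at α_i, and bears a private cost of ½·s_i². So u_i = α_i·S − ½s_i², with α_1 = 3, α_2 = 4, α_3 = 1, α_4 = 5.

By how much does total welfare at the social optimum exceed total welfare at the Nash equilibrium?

194.5

Roommate i's FOC: ∂u_i/∂s_i = α_i − s_i = 0, so s_i* = α_i.
NE contributions = (3, 4, 1, 5); S = 13.
W^NE = (Σα)·S − ½Σα_i² = 13² − ½·51 = 143.5.
Planner sets s_i = Σα_j = 13 for every i, so S^SO = 4·13 = 52.
W^SO = (Σα)·S^SO − ½·4·(Σα)² = (4/2)·13² = 338.
Deadweight loss = W^SO − W^NE = 194.5.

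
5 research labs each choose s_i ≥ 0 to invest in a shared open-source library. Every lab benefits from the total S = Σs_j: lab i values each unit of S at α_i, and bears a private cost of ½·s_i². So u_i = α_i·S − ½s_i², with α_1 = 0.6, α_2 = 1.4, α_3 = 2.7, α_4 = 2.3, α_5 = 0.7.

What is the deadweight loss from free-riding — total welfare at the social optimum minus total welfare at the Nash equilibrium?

96.63

Lab i's FOC: ∂u_i/∂s_i = α_i − s_i = 0, so s_i* = α_i.
NE contributions = (0.6, 1.4, 2.7, 2.3, 0.7); S = 7.7.
W^NE = (Σα)·S − ½Σα_i² = 7.7² − ½·15.39 = 51.595.
Planner sets s_i = Σα_j = 7.7 for every i, so S^SO = 5·7.7 = 38.5.
W^SO = (Σα)·S^SO − ½·5·(Σα)² = (5/2)·7.7² = 148.225.
Deadweight loss = W^SO − W^NE = 96.63.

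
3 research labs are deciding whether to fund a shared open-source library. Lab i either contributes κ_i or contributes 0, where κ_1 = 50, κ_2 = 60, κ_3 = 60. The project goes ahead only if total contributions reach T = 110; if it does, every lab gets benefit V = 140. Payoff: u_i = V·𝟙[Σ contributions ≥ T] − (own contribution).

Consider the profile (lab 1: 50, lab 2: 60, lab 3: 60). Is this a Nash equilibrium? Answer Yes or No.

No

Total = 170 ≥ 110: provided.
Lab 1 (pledges 50, payoff 90): dropping to 0 → total 120, payoff 140. Profitable deviation.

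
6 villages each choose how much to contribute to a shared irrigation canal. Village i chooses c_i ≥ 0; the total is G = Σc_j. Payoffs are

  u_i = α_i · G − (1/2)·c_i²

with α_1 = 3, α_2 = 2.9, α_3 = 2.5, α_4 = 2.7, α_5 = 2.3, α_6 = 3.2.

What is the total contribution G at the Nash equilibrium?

Village i's FOC: ∂u_i/∂c_i = α_i − c_i = 0, so c_i* = α_i.
NE contributions = (3, 2.9, 2.5, 2.7, 2.3, 3.2); G = 16.6.

16.6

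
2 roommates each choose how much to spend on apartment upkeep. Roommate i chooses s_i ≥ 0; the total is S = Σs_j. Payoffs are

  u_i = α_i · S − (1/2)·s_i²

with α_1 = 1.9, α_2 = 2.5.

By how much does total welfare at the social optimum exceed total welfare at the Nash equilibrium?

4.93

Roommate i's FOC: ∂u_i/∂s_i = α_i − s_i = 0, so s_i* = α_i.
NE contributions = (1.9, 2.5); S = 4.4.
W^NE = (Σα)·S − ½Σα_i² = 4.4² − ½·9.86 = 14.43.
Planner sets s_i = Σα_j = 4.4 for every i, so S^SO = 2·4.4 = 8.8.
W^SO = (Σα)·S^SO − ½·2·(Σα)² = (2/2)·4.4² = 19.36.
Deadweight loss = W^SO − W^NE = 4.93.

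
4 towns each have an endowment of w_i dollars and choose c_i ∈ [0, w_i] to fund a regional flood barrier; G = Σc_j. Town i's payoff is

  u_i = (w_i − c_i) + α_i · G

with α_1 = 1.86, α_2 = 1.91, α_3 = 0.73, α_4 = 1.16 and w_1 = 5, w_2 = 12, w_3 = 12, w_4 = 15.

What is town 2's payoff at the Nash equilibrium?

∂u_i/∂c_i = α_i − 1, so town i contributes w_i if α_i > 1, else 0.
α_i > 1 for i ∈ {1, 2, 4}; NE contributions (5, 12, 0, 15), G = 32.
u_2 = (12 − 12) + 1.91·32 = 61.12.

61.12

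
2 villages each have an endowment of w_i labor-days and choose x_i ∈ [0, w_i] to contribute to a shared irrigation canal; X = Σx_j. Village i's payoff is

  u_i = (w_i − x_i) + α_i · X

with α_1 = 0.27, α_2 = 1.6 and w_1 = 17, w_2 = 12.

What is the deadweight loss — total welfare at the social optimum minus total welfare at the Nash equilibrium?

14.79

∂u_i/∂x_i = α_i − 1, so village i contributes w_i if α_i > 1, else 0.
α_i > 1 for i ∈ {2}; NE contributions (0, 12), X = 12.
W^NE = Σw_i − X^NE + (Σα_i)·X^NE = 29 + 0.87·12 = 39.44.
Planner: ∂(Σu_j)/∂x_i = Σα_j − 1 = 0.87 > 0, so everyone contributes w_i; X^SO = 29, W^SO = 29 + 0.87·29 = 54.23.
Deadweight loss = 14.79.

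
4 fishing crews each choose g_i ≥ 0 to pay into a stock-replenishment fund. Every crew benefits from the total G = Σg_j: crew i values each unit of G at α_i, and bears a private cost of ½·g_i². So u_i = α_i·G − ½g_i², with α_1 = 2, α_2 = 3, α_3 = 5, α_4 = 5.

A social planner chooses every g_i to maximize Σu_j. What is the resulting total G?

Planner FOC: ∂(Σu_j)/∂g_i = (Σα_j) − g_i = 0, so g_i^SO = Σα_j = 15 for every i; G^SO = 60.

60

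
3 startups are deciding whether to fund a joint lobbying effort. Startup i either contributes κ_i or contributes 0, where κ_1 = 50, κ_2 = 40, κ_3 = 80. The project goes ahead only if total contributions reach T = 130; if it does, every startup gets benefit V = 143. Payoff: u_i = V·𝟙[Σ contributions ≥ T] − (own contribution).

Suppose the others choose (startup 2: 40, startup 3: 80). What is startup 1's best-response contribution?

Others' total = 120. Contributing 50 brings total to 170 ≥ 130: gain V − κ_1 = 93.
Best response: 50.

50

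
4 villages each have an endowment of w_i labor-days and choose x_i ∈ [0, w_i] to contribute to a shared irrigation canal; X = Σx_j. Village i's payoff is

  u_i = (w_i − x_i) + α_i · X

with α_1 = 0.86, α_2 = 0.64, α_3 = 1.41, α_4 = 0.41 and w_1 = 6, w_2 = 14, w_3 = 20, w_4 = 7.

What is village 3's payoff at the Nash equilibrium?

28.2

∂u_i/∂x_i = α_i − 1, so village i contributes w_i if α_i > 1, else 0.
α_i > 1 for i ∈ {3}; NE contributions (0, 0, 20, 0), X = 20.
u_3 = (20 − 20) + 1.41·20 = 28.2.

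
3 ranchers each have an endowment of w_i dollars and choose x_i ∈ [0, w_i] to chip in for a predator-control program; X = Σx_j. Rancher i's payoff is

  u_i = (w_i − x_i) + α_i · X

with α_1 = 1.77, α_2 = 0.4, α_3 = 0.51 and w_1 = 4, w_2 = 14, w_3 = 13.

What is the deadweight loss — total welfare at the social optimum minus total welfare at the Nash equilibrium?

∂u_i/∂x_i = α_i − 1, so rancher i contributes w_i if α_i > 1, else 0.
α_i > 1 for i ∈ {1}; NE contributions (4, 0, 0), X = 4.
W^NE = Σw_i − X^NE + (Σα_i)·X^NE = 31 + 1.68·4 = 37.72.
Planner: ∂(Σu_j)/∂x_i = Σα_j − 1 = 1.68 > 0, so everyone contributes w_i; X^SO = 31, W^SO = 31 + 1.68·31 = 83.08.
Deadweight loss = 45.36.

45.36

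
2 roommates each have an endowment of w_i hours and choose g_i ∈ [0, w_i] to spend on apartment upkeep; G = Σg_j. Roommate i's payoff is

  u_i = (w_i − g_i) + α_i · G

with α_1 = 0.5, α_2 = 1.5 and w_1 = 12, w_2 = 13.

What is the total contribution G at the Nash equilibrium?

13

∂u_i/∂g_i = α_i − 1, so roommate i contributes w_i if α_i > 1, else 0.
α_i > 1 for i ∈ {2}; NE contributions (0, 13), G = 13.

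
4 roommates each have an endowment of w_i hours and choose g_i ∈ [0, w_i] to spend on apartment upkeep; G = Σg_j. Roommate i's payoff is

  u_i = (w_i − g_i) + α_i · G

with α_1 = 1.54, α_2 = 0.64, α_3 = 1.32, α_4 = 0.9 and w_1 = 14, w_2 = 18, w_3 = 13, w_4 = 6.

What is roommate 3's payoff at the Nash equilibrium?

35.64

∂u_i/∂g_i = α_i − 1, so roommate i contributes w_i if α_i > 1, else 0.
α_i > 1 for i ∈ {1, 3}; NE contributions (14, 0, 13, 0), G = 27.
u_3 = (13 − 13) + 1.32·27 = 35.64.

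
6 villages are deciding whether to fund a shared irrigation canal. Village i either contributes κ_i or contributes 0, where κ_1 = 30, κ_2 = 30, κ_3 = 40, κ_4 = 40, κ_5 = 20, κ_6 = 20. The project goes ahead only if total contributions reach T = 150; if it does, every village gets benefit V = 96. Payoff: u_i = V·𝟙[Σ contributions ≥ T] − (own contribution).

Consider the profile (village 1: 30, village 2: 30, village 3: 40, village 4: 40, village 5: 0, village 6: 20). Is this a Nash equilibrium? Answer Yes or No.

Total = 160 ≥ 150: provided.
Village 1 (pledges 30, payoff 66): dropping to 0 → total 130, payoff 0. No gain.
Village 2 (pledges 30, payoff 66): dropping to 0 → total 130, payoff 0. No gain.
Village 3 (pledges 40, payoff 56): dropping to 0 → total 120, payoff 0. No gain.
Village 4 (pledges 40, payoff 56): dropping to 0 → total 120, payoff 0. No gain.
Village 5 (pledges 0, payoff 96): pledging 20 → total 180, payoff 76. No gain.
Village 6 (pledges 20, payoff 76): dropping to 0 → total 140, payoff 0. No gain.

Yes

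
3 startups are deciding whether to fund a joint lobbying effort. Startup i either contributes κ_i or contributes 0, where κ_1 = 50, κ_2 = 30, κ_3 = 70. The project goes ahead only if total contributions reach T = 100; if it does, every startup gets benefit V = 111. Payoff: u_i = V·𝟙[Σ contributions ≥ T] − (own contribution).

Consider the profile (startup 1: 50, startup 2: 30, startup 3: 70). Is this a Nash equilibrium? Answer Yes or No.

Total = 150 ≥ 100: provided.
Startup 1 (pledges 50, payoff 61): dropping to 0 → total 100, payoff 111. Profitable deviation.

No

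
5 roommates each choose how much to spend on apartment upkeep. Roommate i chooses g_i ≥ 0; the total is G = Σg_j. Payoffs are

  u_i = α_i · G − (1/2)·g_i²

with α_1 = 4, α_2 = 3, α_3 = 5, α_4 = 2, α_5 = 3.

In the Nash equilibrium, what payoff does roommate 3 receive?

72.5

Roommate i's FOC: ∂u_i/∂g_i = α_i − g_i = 0, so g_i* = α_i.
NE contributions = (4, 3, 5, 2, 3); G = 17.
u_3 = α_3·G − ½·(g_3)² = 5·17 − ½·5² = 72.5.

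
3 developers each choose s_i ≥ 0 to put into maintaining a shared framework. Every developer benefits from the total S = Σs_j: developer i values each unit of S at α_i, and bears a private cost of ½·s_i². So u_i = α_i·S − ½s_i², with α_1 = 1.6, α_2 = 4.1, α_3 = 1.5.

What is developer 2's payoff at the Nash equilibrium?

Developer i's FOC: ∂u_i/∂s_i = α_i − s_i = 0, so s_i* = α_i.
NE contributions = (1.6, 4.1, 1.5); S = 7.2.
u_2 = α_2·S − ½·(s_2)² = 4.1·7.2 − ½·4.1² = 21.115.

21.115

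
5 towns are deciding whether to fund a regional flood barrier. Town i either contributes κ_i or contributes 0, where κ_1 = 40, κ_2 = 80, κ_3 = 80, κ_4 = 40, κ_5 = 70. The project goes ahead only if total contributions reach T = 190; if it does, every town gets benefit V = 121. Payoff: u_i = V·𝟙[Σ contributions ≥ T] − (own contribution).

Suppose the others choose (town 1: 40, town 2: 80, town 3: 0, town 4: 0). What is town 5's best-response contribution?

Others' total = 120. Contributing 70 brings total to 190 ≥ 190: gain V − κ_5 = 51.
Best response: 70.

70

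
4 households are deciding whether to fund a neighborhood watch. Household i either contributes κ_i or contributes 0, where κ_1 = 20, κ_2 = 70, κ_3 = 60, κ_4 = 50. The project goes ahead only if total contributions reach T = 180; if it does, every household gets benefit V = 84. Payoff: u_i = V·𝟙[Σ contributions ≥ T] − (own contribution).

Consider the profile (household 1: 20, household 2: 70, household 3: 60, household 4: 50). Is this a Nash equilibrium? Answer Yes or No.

No

Total = 200 ≥ 180: provided.
Household 1 (pledges 20, payoff 64): dropping to 0 → total 180, payoff 84. Profitable deviation.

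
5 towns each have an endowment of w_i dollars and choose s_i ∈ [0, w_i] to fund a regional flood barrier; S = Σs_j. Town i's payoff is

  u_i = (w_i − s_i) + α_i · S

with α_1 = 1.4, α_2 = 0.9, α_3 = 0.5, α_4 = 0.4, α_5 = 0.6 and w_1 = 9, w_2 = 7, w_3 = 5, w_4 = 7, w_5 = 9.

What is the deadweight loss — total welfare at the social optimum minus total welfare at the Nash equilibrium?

78.4

∂u_i/∂s_i = α_i − 1, so town i contributes w_i if α_i > 1, else 0.
α_i > 1 for i ∈ {1}; NE contributions (9, 0, 0, 0, 0), S = 9.
W^NE = Σw_i − S^NE + (Σα_i)·S^NE = 37 + 2.8·9 = 62.2.
Planner: ∂(Σu_j)/∂s_i = Σα_j − 1 = 2.8 > 0, so everyone contributes w_i; S^SO = 37, W^SO = 37 + 2.8·37 = 140.6.
Deadweight loss = 78.4.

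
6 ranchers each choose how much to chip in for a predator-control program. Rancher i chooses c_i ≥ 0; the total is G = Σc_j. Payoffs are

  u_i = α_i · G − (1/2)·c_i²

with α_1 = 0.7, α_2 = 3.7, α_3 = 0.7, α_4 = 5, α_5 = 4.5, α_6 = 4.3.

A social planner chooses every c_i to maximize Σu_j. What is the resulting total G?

Planner FOC: ∂(Σu_j)/∂c_i = (Σα_j) − c_i = 0, so c_i^SO = Σα_j = 18.9 for every i; G^SO = 113.4.

113.4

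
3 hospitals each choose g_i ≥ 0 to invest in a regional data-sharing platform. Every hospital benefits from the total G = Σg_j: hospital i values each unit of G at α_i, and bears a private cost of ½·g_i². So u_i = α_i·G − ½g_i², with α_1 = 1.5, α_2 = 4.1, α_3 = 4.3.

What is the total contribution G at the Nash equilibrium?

Hospital i's FOC: ∂u_i/∂g_i = α_i − g_i = 0, so g_i* = α_i.
NE contributions = (1.5, 4.1, 4.3); G = 9.9.

9.9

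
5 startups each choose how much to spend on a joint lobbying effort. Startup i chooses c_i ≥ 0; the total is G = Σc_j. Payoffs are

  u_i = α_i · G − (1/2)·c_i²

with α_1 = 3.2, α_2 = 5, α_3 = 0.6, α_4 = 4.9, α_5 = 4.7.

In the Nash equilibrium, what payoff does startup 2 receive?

Startup i's FOC: ∂u_i/∂c_i = α_i − c_i = 0, so c_i* = α_i.
NE contributions = (3.2, 5, 0.6, 4.9, 4.7); G = 18.4.
u_2 = α_2·G − ½·(c_2)² = 5·18.4 − ½·5² = 79.5.

79.5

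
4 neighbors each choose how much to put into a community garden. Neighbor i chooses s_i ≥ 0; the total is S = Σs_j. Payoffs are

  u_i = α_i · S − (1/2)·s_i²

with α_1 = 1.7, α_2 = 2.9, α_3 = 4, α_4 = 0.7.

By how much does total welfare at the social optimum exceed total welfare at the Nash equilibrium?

Neighbor i's FOC: ∂u_i/∂s_i = α_i − s_i = 0, so s_i* = α_i.
NE contributions = (1.7, 2.9, 4, 0.7); S = 9.3.
W^NE = (Σα)·S − ½Σα_i² = 9.3² − ½·27.79 = 72.595.
Planner sets s_i = Σα_j = 9.3 for every i, so S^SO = 4·9.3 = 37.2.
W^SO = (Σα)·S^SO − ½·4·(Σα)² = (4/2)·9.3² = 172.98.
Deadweight loss = W^SO − W^NE = 100.385.

100.385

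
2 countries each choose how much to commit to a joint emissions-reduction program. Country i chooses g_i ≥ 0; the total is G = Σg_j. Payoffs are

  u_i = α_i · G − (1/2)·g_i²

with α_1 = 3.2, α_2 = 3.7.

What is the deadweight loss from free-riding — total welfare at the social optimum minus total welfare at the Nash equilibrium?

Country i's FOC: ∂u_i/∂g_i = α_i − g_i = 0, so g_i* = α_i.
NE contributions = (3.2, 3.7); G = 6.9.
W^NE = (Σα)·G − ½Σα_i² = 6.9² − ½·23.93 = 35.645.
Planner sets g_i = Σα_j = 6.9 for every i, so G^SO = 2·6.9 = 13.8.
W^SO = (Σα)·G^SO − ½·2·(Σα)² = (2/2)·6.9² = 47.61.
Deadweight loss = W^SO − W^NE = 11.965.

11.965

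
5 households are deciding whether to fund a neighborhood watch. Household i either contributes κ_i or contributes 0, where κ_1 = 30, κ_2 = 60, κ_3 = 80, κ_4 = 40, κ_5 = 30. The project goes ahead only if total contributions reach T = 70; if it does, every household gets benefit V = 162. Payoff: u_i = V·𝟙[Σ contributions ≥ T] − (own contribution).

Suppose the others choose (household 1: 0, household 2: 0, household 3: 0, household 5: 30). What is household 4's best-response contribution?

Others' total = 30. Contributing 40 brings total to 70 ≥ 70: gain V − κ_4 = 122.
Best response: 40.

40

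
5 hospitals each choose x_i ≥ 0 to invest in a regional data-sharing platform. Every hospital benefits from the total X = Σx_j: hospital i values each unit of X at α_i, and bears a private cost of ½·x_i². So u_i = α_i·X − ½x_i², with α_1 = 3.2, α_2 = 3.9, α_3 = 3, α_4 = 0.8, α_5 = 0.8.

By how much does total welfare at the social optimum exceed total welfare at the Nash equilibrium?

223.2

Hospital i's FOC: ∂u_i/∂x_i = α_i − x_i = 0, so x_i* = α_i.
NE contributions = (3.2, 3.9, 3, 0.8, 0.8); X = 11.7.
W^NE = (Σα)·X − ½Σα_i² = 11.7² − ½·35.73 = 119.025.
Planner sets x_i = Σα_j = 11.7 for every i, so X^SO = 5·11.7 = 58.5.
W^SO = (Σα)·X^SO − ½·5·(Σα)² = (5/2)·11.7² = 342.225.
Deadweight loss = W^SO − W^NE = 223.2.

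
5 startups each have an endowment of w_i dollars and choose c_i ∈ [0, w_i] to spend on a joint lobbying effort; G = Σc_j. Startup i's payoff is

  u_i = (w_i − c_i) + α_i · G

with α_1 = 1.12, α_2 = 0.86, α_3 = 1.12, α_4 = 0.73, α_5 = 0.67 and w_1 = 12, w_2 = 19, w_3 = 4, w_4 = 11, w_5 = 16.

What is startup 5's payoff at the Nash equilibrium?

∂u_i/∂c_i = α_i − 1, so startup i contributes w_i if α_i > 1, else 0.
α_i > 1 for i ∈ {1, 3}; NE contributions (12, 0, 4, 0, 0), G = 16.
u_5 = (16 − 0) + 0.67·16 = 26.72.

26.72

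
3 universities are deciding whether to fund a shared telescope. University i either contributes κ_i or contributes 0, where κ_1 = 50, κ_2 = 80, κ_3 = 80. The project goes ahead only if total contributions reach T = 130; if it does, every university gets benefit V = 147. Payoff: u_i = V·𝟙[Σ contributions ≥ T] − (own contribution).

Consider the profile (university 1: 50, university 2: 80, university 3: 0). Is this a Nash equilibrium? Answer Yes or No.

Total = 130 ≥ 130: provided.
University 1 (pledges 50, payoff 97): dropping to 0 → total 80, payoff 0. No gain.
University 2 (pledges 80, payoff 67): dropping to 0 → total 50, payoff 0. No gain.
University 3 (pledges 0, payoff 147): pledging 80 → total 210, payoff 67. No gain.

Yes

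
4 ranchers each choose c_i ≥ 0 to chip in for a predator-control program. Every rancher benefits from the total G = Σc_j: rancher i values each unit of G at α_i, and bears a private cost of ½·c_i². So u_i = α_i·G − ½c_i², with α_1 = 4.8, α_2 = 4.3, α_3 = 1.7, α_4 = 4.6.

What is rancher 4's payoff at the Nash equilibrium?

Rancher i's FOC: ∂u_i/∂c_i = α_i − c_i = 0, so c_i* = α_i.
NE contributions = (4.8, 4.3, 1.7, 4.6); G = 15.4.
u_4 = α_4·G − ½·(c_4)² = 4.6·15.4 − ½·4.6² = 60.26.

60.26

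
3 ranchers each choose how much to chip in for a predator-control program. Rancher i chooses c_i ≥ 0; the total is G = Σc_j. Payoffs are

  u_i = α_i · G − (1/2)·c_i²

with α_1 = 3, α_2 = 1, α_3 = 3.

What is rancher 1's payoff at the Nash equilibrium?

Rancher i's FOC: ∂u_i/∂c_i = α_i − c_i = 0, so c_i* = α_i.
NE contributions = (3, 1, 3); G = 7.
u_1 = α_1·G − ½·(c_1)² = 3·7 − ½·3² = 16.5.

16.5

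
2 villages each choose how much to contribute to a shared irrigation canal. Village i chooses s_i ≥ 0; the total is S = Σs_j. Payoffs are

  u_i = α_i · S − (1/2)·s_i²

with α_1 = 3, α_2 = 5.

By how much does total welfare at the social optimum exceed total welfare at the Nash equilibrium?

Village i's FOC: ∂u_i/∂s_i = α_i − s_i = 0, so s_i* = α_i.
NE contributions = (3, 5); S = 8.
W^NE = (Σα)·S − ½Σα_i² = 8² − ½·34 = 47.
Planner sets s_i = Σα_j = 8 for every i, so S^SO = 2·8 = 16.
W^SO = (Σα)·S^SO − ½·2·(Σα)² = (2/2)·8² = 64.
Deadweight loss = W^SO − W^NE = 17.

17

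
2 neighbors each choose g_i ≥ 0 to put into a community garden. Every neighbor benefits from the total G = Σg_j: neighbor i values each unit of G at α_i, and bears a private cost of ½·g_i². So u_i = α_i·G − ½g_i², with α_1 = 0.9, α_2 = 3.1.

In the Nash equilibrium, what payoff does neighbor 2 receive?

Neighbor i's FOC: ∂u_i/∂g_i = α_i − g_i = 0, so g_i* = α_i.
NE contributions = (0.9, 3.1); G = 4.
u_2 = α_2·G − ½·(g_2)² = 3.1·4 − ½·3.1² = 7.595.

7.595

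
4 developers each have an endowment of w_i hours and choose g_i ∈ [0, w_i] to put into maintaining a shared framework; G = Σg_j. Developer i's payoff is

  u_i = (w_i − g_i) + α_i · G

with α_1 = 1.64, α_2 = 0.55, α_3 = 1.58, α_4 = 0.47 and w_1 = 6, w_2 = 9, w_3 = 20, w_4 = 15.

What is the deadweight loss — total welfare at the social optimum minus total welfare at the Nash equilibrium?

77.76

∂u_i/∂g_i = α_i − 1, so developer i contributes w_i if α_i > 1, else 0.
α_i > 1 for i ∈ {1, 3}; NE contributions (6, 0, 20, 0), G = 26.
W^NE = Σw_i − G^NE + (Σα_i)·G^NE = 50 + 3.24·26 = 134.24.
Planner: ∂(Σu_j)/∂g_i = Σα_j − 1 = 3.24 > 0, so everyone contributes w_i; G^SO = 50, W^SO = 50 + 3.24·50 = 212.
Deadweight loss = 77.76.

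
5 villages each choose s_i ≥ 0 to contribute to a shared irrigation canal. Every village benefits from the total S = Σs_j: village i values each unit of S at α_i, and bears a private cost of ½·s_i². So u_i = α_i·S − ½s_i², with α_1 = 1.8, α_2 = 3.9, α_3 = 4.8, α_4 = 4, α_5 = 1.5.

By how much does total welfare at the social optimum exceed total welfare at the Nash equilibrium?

413.87

Village i's FOC: ∂u_i/∂s_i = α_i − s_i = 0, so s_i* = α_i.
NE contributions = (1.8, 3.9, 4.8, 4, 1.5); S = 16.
W^NE = (Σα)·S − ½Σα_i² = 16² − ½·59.74 = 226.13.
Planner sets s_i = Σα_j = 16 for every i, so S^SO = 5·16 = 80.
W^SO = (Σα)·S^SO − ½·5·(Σα)² = (5/2)·16² = 640.
Deadweight loss = W^SO − W^NE = 413.87.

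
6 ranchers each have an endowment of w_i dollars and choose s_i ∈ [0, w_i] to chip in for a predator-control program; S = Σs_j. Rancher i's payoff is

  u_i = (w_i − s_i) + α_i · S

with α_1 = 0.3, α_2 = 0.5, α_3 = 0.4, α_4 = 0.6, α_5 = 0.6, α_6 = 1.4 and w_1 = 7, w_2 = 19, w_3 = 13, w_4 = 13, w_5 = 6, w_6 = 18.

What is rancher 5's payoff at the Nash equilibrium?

∂u_i/∂s_i = α_i − 1, so rancher i contributes w_i if α_i > 1, else 0.
α_i > 1 for i ∈ {6}; NE contributions (0, 0, 0, 0, 0, 18), S = 18.
u_5 = (6 − 0) + 0.6·18 = 16.8.

16.8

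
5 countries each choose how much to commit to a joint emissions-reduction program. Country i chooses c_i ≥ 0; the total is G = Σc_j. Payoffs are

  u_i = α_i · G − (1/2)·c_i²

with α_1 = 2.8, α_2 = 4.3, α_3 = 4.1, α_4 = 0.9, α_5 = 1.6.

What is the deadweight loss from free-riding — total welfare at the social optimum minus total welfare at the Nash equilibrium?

304.79

Country i's FOC: ∂u_i/∂c_i = α_i − c_i = 0, so c_i* = α_i.
NE contributions = (2.8, 4.3, 4.1, 0.9, 1.6); G = 13.7.
W^NE = (Σα)·G − ½Σα_i² = 13.7² − ½·46.51 = 164.435.
Planner sets c_i = Σα_j = 13.7 for every i, so G^SO = 5·13.7 = 68.5.
W^SO = (Σα)·G^SO − ½·5·(Σα)² = (5/2)·13.7² = 469.225.
Deadweight loss = W^SO − W^NE = 304.79.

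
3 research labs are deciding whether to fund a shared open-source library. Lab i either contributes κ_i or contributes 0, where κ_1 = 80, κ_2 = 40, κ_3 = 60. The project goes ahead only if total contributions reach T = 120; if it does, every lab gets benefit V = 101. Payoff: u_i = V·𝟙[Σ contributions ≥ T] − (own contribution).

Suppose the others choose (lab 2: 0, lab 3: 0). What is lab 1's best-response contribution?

0

Others' total = 0. Even contributing 80 gives 80 < 120: no benefit either way.
Best response: 0.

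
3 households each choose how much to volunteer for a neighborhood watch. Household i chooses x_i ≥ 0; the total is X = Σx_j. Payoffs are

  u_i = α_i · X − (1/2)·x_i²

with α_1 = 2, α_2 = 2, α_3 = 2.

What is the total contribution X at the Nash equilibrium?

Household i's FOC: ∂u_i/∂x_i = α_i − x_i = 0, so x_i* = α_i.
NE contributions = (2, 2, 2); X = 6.

6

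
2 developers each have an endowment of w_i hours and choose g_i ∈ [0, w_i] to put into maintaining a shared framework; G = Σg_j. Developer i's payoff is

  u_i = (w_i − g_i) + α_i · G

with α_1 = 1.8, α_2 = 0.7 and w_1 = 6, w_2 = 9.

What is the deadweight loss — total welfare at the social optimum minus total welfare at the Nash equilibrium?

13.5

∂u_i/∂g_i = α_i − 1, so developer i contributes w_i if α_i > 1, else 0.
α_i > 1 for i ∈ {1}; NE contributions (6, 0), G = 6.
W^NE = Σw_i − G^NE + (Σα_i)·G^NE = 15 + 1.5·6 = 24.
Planner: ∂(Σu_j)/∂g_i = Σα_j − 1 = 1.5 > 0, so everyone contributes w_i; G^SO = 15, W^SO = 15 + 1.5·15 = 37.5.
Deadweight loss = 13.5.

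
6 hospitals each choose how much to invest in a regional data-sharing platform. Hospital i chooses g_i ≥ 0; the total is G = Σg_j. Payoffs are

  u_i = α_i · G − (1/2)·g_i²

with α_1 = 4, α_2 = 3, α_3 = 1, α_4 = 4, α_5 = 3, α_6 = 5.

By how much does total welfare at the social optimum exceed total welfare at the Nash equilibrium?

838

Hospital i's FOC: ∂u_i/∂g_i = α_i − g_i = 0, so g_i* = α_i.
NE contributions = (4, 3, 1, 4, 3, 5); G = 20.
W^NE = (Σα)·G − ½Σα_i² = 20² − ½·76 = 362.
Planner sets g_i = Σα_j = 20 for every i, so G^SO = 6·20 = 120.
W^SO = (Σα)·G^SO − ½·6·(Σα)² = (6/2)·20² = 1200.
Deadweight loss = W^SO − W^NE = 838.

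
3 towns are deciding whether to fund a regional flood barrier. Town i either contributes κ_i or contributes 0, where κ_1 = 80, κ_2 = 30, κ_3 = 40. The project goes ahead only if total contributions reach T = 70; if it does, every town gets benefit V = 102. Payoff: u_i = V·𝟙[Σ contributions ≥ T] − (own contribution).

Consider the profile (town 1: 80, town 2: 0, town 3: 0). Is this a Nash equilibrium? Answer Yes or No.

Yes

Total = 80 ≥ 70: provided.
Town 1 (pledges 80, payoff 22): dropping to 0 → total 0, payoff 0. No gain.
Town 2 (pledges 0, payoff 102): pledging 30 → total 110, payoff 72. No gain.
Town 3 (pledges 0, payoff 102): pledging 40 → total 120, payoff 62. No gain.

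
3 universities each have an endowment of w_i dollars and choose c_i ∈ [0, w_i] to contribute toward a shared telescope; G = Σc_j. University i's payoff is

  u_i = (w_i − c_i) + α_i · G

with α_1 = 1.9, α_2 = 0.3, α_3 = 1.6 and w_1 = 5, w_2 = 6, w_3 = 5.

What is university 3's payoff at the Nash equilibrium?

16

∂u_i/∂c_i = α_i − 1, so university i contributes w_i if α_i > 1, else 0.
α_i > 1 for i ∈ {1, 3}; NE contributions (5, 0, 5), G = 10.
u_3 = (5 − 5) + 1.6·10 = 16.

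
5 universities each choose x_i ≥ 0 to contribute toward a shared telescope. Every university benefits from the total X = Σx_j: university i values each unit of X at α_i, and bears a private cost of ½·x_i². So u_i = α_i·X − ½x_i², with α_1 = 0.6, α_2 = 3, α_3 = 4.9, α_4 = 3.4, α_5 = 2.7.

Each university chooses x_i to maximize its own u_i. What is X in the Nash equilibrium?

14.6

University i's FOC: ∂u_i/∂x_i = α_i − x_i = 0, so x_i* = α_i.
NE contributions = (0.6, 3, 4.9, 3.4, 2.7); X = 14.6.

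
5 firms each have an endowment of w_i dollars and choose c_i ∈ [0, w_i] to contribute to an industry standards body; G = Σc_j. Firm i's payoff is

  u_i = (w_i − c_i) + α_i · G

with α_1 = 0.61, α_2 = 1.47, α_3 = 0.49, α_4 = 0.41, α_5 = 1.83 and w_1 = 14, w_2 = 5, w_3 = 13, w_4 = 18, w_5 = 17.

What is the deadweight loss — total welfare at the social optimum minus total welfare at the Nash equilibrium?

∂u_i/∂c_i = α_i − 1, so firm i contributes w_i if α_i > 1, else 0.
α_i > 1 for i ∈ {2, 5}; NE contributions (0, 5, 0, 0, 17), G = 22.
W^NE = Σw_i − G^NE + (Σα_i)·G^NE = 67 + 3.81·22 = 150.82.
Planner: ∂(Σu_j)/∂c_i = Σα_j − 1 = 3.81 > 0, so everyone contributes w_i; G^SO = 67, W^SO = 67 + 3.81·67 = 322.27.
Deadweight loss = 171.45.

171.45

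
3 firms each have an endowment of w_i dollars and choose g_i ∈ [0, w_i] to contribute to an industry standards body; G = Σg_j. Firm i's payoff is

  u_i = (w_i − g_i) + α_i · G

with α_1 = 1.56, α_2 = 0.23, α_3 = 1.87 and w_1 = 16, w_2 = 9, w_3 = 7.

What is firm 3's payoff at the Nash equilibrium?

43.01

∂u_i/∂g_i = α_i − 1, so firm i contributes w_i if α_i > 1, else 0.
α_i > 1 for i ∈ {1, 3}; NE contributions (16, 0, 7), G = 23.
u_3 = (7 − 7) + 1.87·23 = 43.01.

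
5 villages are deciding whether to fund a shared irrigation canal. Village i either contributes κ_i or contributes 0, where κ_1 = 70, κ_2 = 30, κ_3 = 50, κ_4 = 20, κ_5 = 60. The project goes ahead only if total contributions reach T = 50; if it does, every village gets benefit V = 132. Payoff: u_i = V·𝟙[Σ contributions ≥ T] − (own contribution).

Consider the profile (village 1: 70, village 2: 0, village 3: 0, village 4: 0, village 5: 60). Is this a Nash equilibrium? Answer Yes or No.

No

Total = 130 ≥ 50: provided.
Village 1 (pledges 70, payoff 62): dropping to 0 → total 60, payoff 132. Profitable deviation.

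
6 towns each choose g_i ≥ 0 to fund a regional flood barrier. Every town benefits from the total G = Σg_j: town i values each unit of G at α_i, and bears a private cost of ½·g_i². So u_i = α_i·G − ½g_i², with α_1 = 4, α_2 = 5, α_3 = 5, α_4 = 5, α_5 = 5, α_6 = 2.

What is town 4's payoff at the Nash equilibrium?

117.5

Town i's FOC: ∂u_i/∂g_i = α_i − g_i = 0, so g_i* = α_i.
NE contributions = (4, 5, 5, 5, 5, 2); G = 26.
u_4 = α_4·G − ½·(g_4)² = 5·26 − ½·5² = 117.5.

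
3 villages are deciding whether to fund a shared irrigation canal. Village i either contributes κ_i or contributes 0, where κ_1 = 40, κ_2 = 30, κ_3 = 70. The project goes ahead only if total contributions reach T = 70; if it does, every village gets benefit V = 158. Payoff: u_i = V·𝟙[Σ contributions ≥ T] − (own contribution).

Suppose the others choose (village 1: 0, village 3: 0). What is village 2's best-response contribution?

0

Others' total = 0. Even contributing 30 gives 30 < 70: no benefit either way.
Best response: 0.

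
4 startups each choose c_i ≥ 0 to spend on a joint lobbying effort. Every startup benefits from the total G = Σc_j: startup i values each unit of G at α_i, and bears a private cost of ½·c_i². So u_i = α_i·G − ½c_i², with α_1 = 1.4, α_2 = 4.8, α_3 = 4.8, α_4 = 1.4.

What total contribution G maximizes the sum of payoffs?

Planner FOC: ∂(Σu_j)/∂c_i = (Σα_j) − c_i = 0, so c_i^SO = Σα_j = 12.4 for every i; G^SO = 49.6.

49.6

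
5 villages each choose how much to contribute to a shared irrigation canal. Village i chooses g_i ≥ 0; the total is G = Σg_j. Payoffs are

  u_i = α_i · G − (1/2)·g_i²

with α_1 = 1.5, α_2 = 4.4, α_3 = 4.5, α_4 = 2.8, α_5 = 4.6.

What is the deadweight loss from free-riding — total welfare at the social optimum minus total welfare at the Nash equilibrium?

510.69

Village i's FOC: ∂u_i/∂g_i = α_i − g_i = 0, so g_i* = α_i.
NE contributions = (1.5, 4.4, 4.5, 2.8, 4.6); G = 17.8.
W^NE = (Σα)·G − ½Σα_i² = 17.8² − ½·70.86 = 281.41.
Planner sets g_i = Σα_j = 17.8 for every i, so G^SO = 5·17.8 = 89.
W^SO = (Σα)·G^SO − ½·5·(Σα)² = (5/2)·17.8² = 792.1.
Deadweight loss = W^SO − W^NE = 510.69.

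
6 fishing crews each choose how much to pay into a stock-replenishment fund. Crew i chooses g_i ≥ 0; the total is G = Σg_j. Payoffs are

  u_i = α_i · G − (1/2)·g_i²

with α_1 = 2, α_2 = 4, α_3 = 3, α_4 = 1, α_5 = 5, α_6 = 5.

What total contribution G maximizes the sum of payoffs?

120

Planner FOC: ∂(Σu_j)/∂g_i = (Σα_j) − g_i = 0, so g_i^SO = Σα_j = 20 for every i; G^SO = 120.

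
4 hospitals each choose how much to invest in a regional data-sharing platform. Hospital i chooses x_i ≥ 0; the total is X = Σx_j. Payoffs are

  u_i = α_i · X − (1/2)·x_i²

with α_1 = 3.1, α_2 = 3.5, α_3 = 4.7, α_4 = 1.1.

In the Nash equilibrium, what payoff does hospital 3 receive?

47.235

Hospital i's FOC: ∂u_i/∂x_i = α_i − x_i = 0, so x_i* = α_i.
NE contributions = (3.1, 3.5, 4.7, 1.1); X = 12.4.
u_3 = α_3·X − ½·(x_3)² = 4.7·12.4 − ½·4.7² = 47.235.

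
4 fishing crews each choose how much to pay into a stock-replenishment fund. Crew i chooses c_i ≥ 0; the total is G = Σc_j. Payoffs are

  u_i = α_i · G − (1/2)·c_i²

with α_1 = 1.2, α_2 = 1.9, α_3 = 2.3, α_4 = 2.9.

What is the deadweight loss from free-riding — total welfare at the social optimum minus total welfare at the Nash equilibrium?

78.265

Crew i's FOC: ∂u_i/∂c_i = α_i − c_i = 0, so c_i* = α_i.
NE contributions = (1.2, 1.9, 2.3, 2.9); G = 8.3.
W^NE = (Σα)·G − ½Σα_i² = 8.3² − ½·18.75 = 59.515.
Planner sets c_i = Σα_j = 8.3 for every i, so G^SO = 4·8.3 = 33.2.
W^SO = (Σα)·G^SO − ½·4·(Σα)² = (4/2)·8.3² = 137.78.
Deadweight loss = W^SO − W^NE = 78.265.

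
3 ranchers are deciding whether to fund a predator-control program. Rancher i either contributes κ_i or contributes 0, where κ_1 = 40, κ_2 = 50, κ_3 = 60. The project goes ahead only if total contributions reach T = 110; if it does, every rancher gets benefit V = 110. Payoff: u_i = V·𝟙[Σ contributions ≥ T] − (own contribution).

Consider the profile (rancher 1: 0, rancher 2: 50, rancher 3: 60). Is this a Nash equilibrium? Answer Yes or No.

Total = 110 ≥ 110: provided.
Rancher 1 (pledges 0, payoff 110): pledging 40 → total 150, payoff 70. No gain.
Rancher 2 (pledges 50, payoff 60): dropping to 0 → total 60, payoff 0. No gain.
Rancher 3 (pledges 60, payoff 50): dropping to 0 → total 50, payoff 0. No gain.

Yes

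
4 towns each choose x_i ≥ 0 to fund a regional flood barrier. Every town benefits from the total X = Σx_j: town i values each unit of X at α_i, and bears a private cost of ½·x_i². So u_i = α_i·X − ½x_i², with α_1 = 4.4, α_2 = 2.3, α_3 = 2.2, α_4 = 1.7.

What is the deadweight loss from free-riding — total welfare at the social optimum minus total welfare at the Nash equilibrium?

Town i's FOC: ∂u_i/∂x_i = α_i − x_i = 0, so x_i* = α_i.
NE contributions = (4.4, 2.3, 2.2, 1.7); X = 10.6.
W^NE = (Σα)·X − ½Σα_i² = 10.6² − ½·32.38 = 96.17.
Planner sets x_i = Σα_j = 10.6 for every i, so X^SO = 4·10.6 = 42.4.
W^SO = (Σα)·X^SO − ½·4·(Σα)² = (4/2)·10.6² = 224.72.
Deadweight loss = W^SO − W^NE = 128.55.

128.55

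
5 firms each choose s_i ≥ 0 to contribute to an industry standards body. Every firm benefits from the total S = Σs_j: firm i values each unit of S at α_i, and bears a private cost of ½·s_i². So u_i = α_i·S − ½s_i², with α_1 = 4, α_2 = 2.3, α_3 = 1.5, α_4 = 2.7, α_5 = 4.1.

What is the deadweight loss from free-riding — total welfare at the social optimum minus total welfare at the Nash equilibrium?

Firm i's FOC: ∂u_i/∂s_i = α_i − s_i = 0, so s_i* = α_i.
NE contributions = (4, 2.3, 1.5, 2.7, 4.1); S = 14.6.
W^NE = (Σα)·S − ½Σα_i² = 14.6² − ½·47.64 = 189.34.
Planner sets s_i = Σα_j = 14.6 for every i, so S^SO = 5·14.6 = 73.
W^SO = (Σα)·S^SO − ½·5·(Σα)² = (5/2)·14.6² = 532.9.
Deadweight loss = W^SO − W^NE = 343.56.

343.56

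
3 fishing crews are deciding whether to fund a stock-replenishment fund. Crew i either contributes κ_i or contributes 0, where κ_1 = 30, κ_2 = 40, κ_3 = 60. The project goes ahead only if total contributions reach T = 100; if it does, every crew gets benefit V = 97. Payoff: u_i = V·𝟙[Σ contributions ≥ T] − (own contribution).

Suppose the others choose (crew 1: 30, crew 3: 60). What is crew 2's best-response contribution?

Others' total = 90. Contributing 40 brings total to 130 ≥ 100: gain V − κ_2 = 57.
Best response: 40.

40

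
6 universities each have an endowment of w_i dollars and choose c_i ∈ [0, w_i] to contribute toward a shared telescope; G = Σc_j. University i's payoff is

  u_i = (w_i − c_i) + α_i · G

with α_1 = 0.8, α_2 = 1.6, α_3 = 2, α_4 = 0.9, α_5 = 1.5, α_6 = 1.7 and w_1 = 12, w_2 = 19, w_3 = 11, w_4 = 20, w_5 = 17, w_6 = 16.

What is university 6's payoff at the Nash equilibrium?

107.1

∂u_i/∂c_i = α_i − 1, so university i contributes w_i if α_i > 1, else 0.
α_i > 1 for i ∈ {2, 3, 5, 6}; NE contributions (0, 19, 11, 0, 17, 16), G = 63.
u_6 = (16 − 16) + 1.7·63 = 107.1.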